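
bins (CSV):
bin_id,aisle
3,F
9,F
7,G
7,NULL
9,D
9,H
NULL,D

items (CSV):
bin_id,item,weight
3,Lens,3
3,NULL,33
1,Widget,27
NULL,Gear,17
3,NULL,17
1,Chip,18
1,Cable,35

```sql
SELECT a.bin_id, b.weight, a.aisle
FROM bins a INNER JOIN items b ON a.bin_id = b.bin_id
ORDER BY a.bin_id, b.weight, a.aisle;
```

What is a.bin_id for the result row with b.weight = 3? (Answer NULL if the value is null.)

INNER JOIN keeps only pairs where the ON condition holds.
Matching on a.bin_id = b.bin_id. A NULL in a compared column never satisfies the condition.
- a (bin_id=3) pairs with 3 row(s) of b.
- a (bin_id=9) has no partner → excluded.
- a (bin_id=7) has no partner → excluded.
- a (bin_id=7) has no partner → excluded.
- a (bin_id=9) has no partner → excluded.
- a (bin_id=9) has no partner → excluded.
- a (bin_id=NULL) has no partner → excluded.

3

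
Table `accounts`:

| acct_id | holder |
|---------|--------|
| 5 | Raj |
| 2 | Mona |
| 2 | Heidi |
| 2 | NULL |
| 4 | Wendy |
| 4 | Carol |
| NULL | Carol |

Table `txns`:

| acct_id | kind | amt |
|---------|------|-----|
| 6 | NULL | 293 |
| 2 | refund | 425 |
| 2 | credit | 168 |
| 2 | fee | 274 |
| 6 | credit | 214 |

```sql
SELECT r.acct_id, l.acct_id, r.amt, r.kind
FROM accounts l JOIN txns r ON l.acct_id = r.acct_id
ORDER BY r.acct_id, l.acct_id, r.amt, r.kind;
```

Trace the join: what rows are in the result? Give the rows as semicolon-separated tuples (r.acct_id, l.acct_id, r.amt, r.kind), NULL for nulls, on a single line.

(2, 2, 168, credit); (2, 2, 168, credit); (2, 2, 168, credit); (2, 2, 274, fee); (2, 2, 274, fee); (2, 2, 274, fee); (2, 2, 425, refund); (2, 2, 425, refund); (2, 2, 425, refund)

INNER JOIN keeps only pairs where the ON condition holds.
Matching on l.acct_id = r.acct_id. A NULL in a compared column never satisfies the condition.
Matched pairs: 9.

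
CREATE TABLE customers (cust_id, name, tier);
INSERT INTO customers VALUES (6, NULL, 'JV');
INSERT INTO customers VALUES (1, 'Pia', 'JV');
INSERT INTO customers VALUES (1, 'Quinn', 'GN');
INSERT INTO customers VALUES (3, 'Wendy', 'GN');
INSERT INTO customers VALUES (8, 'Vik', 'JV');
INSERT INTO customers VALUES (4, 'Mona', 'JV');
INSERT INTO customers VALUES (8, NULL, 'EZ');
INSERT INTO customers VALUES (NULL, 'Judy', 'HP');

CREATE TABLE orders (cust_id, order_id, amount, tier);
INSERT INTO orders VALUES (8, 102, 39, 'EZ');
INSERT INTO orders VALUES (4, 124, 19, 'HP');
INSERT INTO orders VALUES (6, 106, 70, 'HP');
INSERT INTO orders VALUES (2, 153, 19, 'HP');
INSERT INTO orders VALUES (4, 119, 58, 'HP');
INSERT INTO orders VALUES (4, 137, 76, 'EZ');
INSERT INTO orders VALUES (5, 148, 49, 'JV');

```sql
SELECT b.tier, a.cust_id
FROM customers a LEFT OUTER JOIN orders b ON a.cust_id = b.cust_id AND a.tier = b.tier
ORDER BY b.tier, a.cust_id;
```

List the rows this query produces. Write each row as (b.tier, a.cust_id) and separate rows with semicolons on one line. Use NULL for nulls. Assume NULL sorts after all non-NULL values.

LEFT JOIN keeps every row from `customers`; unmatched rows get NULL for `orders`'s columns.
Matching on a.cust_id = b.cust_id AND a.tier = b.tier. A NULL in a compared column never satisfies the condition.
- cust_id=6, tier=JV: no b row matches, row kept with b columns NULL.
- cust_id=1, tier=JV: no b row matches, row kept with b columns NULL.
- cust_id=1, tier=GN: no b row matches, row kept with b columns NULL.
- cust_id=3, tier=GN: no b row matches, row kept with b columns NULL.
- cust_id=8, tier=JV: no b row matches, row kept with b columns NULL.
- cust_id=4, tier=JV: no b row matches, row kept with b columns NULL.
- cust_id=8, tier=EZ: 1 matching b row(s), so 1 row(s) emitted.
- cust_id=NULL, tier=HP: no b row matches, row kept with b columns NULL.
After projecting and ordering:
b.tier | a.cust_id
EZ | 8
NULL | 1
NULL | 1
NULL | 3
NULL | 4
NULL | 6
NULL | 8
NULL | NULL

(EZ, 8); (NULL, 1); (NULL, 1); (NULL, 3); (NULL, 4); (NULL, 6); (NULL, 8); (NULL, NULL)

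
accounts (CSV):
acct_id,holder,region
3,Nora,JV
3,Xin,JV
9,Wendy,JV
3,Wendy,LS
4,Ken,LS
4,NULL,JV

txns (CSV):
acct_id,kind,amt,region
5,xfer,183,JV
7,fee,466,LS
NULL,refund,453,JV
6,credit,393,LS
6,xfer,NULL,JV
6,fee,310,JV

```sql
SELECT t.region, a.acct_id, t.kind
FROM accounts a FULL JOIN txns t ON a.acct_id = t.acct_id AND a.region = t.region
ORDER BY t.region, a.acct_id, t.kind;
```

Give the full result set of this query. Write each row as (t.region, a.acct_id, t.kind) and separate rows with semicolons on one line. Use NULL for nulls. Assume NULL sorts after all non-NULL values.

FULL OUTER JOIN keeps every row from both sides; unmatched rows get NULL for the other side's columns.
Matching on a.acct_id = t.acct_id AND a.region = t.region. A NULL in a compared column never satisfies the condition.
- a row (acct_id=3, region=JV): no match → kept, t columns NULL.
- a row (acct_id=3, region=JV): no match → kept, t columns NULL.
- a row (acct_id=9, region=JV): no match → kept, t columns NULL.
- a row (acct_id=3, region=LS): no match → kept, t columns NULL.
- a row (acct_id=4, region=LS): no match → kept, t columns NULL.
- a row (acct_id=4, region=JV): no match → kept, t columns NULL.
- 6 t row(s) had no a match → kept, a columns NULL.

(JV, NULL, fee); (JV, NULL, refund); (JV, NULL, xfer); (JV, NULL, xfer); (LS, NULL, credit); (LS, NULL, fee); (NULL, 3, NULL); (NULL, 3, NULL); (NULL, 3, NULL); (NULL, 4, NULL); (NULL, 4, NULL); (NULL, 9, NULL)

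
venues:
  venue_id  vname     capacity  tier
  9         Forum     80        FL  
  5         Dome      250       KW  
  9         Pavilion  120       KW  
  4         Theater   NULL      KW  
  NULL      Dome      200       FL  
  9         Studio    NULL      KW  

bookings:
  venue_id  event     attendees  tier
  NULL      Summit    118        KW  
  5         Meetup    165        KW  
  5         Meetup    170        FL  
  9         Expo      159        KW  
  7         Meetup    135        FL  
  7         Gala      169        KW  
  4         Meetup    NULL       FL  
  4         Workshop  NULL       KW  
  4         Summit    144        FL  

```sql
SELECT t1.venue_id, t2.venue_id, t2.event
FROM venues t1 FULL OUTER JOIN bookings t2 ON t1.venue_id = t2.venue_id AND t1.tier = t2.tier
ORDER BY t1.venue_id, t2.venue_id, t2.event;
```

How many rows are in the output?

12

FULL OUTER JOIN keeps every row from both sides; unmatched rows get NULL for the other side's columns.
Matching on t1.venue_id = t2.venue_id AND t1.tier = t2.tier. A NULL in a compared column never satisfies the condition.
Matched pairs: 4; unmatched t1 rows kept: 2; unmatched t2 rows kept: 6.
Total: 4 matched + 8 padded = 12 rows.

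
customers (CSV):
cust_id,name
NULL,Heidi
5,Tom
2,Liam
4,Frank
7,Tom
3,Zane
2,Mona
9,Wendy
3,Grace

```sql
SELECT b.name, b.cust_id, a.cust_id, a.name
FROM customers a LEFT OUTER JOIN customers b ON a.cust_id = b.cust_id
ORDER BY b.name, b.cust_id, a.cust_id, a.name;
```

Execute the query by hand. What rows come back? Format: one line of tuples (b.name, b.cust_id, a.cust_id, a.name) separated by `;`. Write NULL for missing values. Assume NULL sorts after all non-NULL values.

LEFT JOIN keeps every row from `customers a`; unmatched rows get NULL for `customers b`'s columns.
Matching on a.cust_id = b.cust_id. A NULL in a compared column never satisfies the condition.
- a (cust_id=NULL) has no partner → padded with NULL.
- a (cust_id=5) pairs with 1 row(s) of b.
- a (cust_id=2) pairs with 2 row(s) of b.
- a (cust_id=4) pairs with 1 row(s) of b.
- a (cust_id=7) pairs with 1 row(s) of b.
- a (cust_id=3) pairs with 2 row(s) of b.
- a (cust_id=2) pairs with 2 row(s) of b.
- a (cust_id=9) pairs with 1 row(s) of b.
- a (cust_id=3) pairs with 2 row(s) of b.

(Frank, 4, 4, Frank); (Grace, 3, 3, Grace); (Grace, 3, 3, Zane); (Liam, 2, 2, Liam); (Liam, 2, 2, Mona); (Mona, 2, 2, Liam); (Mona, 2, 2, Mona); (Tom, 5, 5, Tom); (Tom, 7, 7, Tom); (Wendy, 9, 9, Wendy); (Zane, 3, 3, Grace); (Zane, 3, 3, Zane); (NULL, NULL, NULL, Heidi)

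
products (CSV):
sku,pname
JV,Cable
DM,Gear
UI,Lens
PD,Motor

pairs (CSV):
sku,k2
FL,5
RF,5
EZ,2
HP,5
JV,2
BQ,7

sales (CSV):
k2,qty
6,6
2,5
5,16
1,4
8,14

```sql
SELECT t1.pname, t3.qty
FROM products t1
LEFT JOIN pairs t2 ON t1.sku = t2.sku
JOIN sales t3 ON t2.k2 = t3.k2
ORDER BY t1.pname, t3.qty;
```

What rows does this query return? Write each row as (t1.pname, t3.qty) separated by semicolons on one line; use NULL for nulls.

(Cable, 5)

Evaluate left to right. First `products t1 LEFT JOIN pairs t2` on sku: 4 row(s).
Then INNER JOIN `sales t3` on k2: keep only rows whose t2.k2 appears in t3.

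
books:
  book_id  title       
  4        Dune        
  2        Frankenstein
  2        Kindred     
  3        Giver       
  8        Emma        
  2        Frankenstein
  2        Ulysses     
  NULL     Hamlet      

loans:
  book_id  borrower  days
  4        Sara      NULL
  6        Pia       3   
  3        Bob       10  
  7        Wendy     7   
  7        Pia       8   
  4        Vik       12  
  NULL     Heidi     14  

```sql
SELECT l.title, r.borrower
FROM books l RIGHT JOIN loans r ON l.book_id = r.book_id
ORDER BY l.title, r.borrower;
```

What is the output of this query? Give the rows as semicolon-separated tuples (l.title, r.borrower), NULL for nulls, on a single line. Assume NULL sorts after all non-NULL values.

RIGHT JOIN keeps every row from `loans`; unmatched rows get NULL for `books`'s columns.
Matching on l.book_id = r.book_id. A NULL in a compared column never satisfies the condition.
Matched pairs: 3; unmatched r rows kept: 4.

(Dune, Sara); (Dune, Vik); (Giver, Bob); (NULL, Heidi); (NULL, Pia); (NULL, Pia); (NULL, Wendy)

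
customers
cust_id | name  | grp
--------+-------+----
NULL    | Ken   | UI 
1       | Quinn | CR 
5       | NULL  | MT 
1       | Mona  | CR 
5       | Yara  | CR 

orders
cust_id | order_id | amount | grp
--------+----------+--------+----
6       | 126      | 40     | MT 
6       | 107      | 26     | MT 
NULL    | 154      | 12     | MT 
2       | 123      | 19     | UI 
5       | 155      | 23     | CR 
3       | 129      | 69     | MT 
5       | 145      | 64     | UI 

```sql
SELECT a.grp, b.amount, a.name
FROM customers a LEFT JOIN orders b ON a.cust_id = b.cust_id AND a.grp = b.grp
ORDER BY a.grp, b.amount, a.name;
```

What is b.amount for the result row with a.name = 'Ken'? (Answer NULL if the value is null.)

NULL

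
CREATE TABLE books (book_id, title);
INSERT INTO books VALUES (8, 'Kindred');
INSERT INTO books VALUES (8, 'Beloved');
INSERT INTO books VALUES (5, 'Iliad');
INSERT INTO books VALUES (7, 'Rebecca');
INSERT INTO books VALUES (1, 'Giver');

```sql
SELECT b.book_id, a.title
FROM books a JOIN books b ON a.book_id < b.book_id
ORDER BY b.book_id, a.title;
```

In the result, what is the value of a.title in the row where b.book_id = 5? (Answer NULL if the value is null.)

Giver

INNER JOIN keeps only pairs where the ON condition holds.
Matching on a.book_id < b.book_id.
Matched pairs: 9.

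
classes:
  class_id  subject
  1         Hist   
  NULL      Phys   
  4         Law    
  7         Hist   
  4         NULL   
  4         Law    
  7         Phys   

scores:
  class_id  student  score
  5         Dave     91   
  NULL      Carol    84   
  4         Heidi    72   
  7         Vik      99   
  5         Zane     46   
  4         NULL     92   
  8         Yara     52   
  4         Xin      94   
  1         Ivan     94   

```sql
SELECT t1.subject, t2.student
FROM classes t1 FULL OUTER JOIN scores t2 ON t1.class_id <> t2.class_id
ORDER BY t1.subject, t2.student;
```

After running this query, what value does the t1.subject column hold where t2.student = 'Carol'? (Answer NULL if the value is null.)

FULL OUTER JOIN keeps every row from both sides; unmatched rows get NULL for the other side's columns.
Matching on t1.class_id <> t2.class_id. A NULL in a compared column never satisfies the condition.
- t1 (class_id=1) pairs with 7 row(s) of t2.
- t1 (class_id=NULL) has no partner → padded with NULL.
- t1 (class_id=4) pairs with 5 row(s) of t2.
- t1 (class_id=7) pairs with 7 row(s) of t2.
- t1 (class_id=4) pairs with 5 row(s) of t2.
- t1 (class_id=4) pairs with 5 row(s) of t2.
- t1 (class_id=7) pairs with 7 row(s) of t2.
- 1 row(s) from t2 found no t1 partner → padded with NULL.

NULL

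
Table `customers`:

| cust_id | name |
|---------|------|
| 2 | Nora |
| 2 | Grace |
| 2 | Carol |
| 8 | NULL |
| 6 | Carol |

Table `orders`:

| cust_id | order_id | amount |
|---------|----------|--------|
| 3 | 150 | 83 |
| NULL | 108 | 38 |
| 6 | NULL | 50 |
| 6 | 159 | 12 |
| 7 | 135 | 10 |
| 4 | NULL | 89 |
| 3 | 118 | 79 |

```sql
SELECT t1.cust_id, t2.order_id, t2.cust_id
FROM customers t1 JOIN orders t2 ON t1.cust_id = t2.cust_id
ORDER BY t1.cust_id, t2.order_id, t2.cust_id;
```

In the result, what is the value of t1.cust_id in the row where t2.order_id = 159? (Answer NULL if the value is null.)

INNER JOIN keeps only pairs where the ON condition holds.
Matching on t1.cust_id = t2.cust_id. A NULL in a compared column never satisfies the condition.
Matched pairs: 2.

6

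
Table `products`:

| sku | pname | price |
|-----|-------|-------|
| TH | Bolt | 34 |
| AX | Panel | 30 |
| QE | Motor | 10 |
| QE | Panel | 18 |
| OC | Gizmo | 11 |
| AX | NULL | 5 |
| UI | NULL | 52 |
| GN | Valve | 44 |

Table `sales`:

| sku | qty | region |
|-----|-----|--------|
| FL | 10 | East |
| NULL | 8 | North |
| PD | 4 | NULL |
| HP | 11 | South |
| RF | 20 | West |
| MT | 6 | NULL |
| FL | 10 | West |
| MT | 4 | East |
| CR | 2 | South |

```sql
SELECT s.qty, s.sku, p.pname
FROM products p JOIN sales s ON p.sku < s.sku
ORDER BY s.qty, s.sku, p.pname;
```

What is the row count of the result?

INNER JOIN keeps only pairs where the ON condition holds.
Matching on p.sku < s.sku. A NULL in a compared column never satisfies the condition.
Matched pairs: 25.
Total: 25 rows.

25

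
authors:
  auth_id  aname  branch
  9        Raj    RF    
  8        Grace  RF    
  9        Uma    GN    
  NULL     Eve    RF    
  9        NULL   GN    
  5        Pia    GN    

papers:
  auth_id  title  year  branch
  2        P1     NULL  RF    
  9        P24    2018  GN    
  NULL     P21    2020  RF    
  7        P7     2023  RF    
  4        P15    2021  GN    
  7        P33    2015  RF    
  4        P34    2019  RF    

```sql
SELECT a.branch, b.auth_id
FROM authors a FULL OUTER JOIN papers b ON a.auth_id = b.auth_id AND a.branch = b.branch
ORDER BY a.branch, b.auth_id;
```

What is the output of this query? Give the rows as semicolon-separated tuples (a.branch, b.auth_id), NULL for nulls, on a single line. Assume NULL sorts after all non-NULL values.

(GN, 9); (GN, 9); (GN, NULL); (RF, NULL); (RF, NULL); (RF, NULL); (NULL, 2); (NULL, 4); (NULL, 4); (NULL, 7); (NULL, 7); (NULL, NULL)

FULL OUTER JOIN keeps every row from both sides; unmatched rows get NULL for the other side's columns.
Matching on a.auth_id = b.auth_id AND a.branch = b.branch. A NULL in a compared column never satisfies the condition.
- auth_id=9, branch=RF: no b row matches, row kept with b columns NULL.
- auth_id=8, branch=RF: no b row matches, row kept with b columns NULL.
- auth_id=9, branch=GN: 1 matching b row(s), so 1 row(s) emitted.
- auth_id=NULL, branch=RF: no b row matches, row kept with b columns NULL.
- auth_id=9, branch=GN: 1 matching b row(s), so 1 row(s) emitted.
- auth_id=5, branch=GN: no b row matches, row kept with b columns NULL.
- plus 6 unmatched b row(s), each kept with NULL a columns.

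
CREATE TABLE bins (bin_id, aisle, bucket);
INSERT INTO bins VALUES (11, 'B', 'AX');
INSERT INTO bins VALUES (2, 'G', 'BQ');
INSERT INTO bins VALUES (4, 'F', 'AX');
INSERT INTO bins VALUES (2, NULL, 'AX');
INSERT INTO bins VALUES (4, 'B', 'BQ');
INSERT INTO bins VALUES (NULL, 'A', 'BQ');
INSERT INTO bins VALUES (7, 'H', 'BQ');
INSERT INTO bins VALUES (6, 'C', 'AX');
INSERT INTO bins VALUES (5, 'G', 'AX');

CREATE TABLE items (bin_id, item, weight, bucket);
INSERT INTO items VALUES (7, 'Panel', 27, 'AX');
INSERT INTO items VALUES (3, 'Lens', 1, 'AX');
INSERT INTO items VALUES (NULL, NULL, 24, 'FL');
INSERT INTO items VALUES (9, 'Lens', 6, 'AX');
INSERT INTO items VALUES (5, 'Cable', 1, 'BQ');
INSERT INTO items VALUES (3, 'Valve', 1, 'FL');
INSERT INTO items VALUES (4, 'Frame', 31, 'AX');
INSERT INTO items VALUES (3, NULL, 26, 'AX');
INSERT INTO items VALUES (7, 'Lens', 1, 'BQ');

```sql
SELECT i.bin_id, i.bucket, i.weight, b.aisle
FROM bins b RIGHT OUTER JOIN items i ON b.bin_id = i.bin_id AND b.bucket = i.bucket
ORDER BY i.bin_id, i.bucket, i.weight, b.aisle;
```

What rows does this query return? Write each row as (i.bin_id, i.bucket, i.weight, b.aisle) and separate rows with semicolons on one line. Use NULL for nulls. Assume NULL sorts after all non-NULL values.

(3, AX, 1, NULL); (3, AX, 26, NULL); (3, FL, 1, NULL); (4, AX, 31, F); (5, BQ, 1, NULL); (7, AX, 27, NULL); (7, BQ, 1, H); (9, AX, 6, NULL); (NULL, FL, 24, NULL)

RIGHT JOIN keeps every row from `items`; unmatched rows get NULL for `bins`'s columns.
Matching on b.bin_id = i.bin_id AND b.bucket = i.bucket. A NULL in a compared column never satisfies the condition.
Matched pairs: 2; unmatched i rows kept: 7.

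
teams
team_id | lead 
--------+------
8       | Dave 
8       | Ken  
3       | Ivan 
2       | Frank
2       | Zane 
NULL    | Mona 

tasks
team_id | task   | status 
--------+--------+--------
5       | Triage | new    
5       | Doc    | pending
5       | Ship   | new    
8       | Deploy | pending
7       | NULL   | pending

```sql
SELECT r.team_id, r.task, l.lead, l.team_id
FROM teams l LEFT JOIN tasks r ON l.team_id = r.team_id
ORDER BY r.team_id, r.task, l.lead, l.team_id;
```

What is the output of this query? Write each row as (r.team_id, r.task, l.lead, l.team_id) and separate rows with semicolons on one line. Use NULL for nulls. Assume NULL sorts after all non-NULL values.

(8, Deploy, Dave, 8); (8, Deploy, Ken, 8); (NULL, NULL, Frank, 2); (NULL, NULL, Ivan, 3); (NULL, NULL, Mona, NULL); (NULL, NULL, Zane, 2)

LEFT JOIN keeps every row from `teams`; unmatched rows get NULL for `tasks`'s columns.
Matching on l.team_id = r.team_id. A NULL in a compared column never satisfies the condition.
Matched pairs: 2; unmatched l rows kept: 4.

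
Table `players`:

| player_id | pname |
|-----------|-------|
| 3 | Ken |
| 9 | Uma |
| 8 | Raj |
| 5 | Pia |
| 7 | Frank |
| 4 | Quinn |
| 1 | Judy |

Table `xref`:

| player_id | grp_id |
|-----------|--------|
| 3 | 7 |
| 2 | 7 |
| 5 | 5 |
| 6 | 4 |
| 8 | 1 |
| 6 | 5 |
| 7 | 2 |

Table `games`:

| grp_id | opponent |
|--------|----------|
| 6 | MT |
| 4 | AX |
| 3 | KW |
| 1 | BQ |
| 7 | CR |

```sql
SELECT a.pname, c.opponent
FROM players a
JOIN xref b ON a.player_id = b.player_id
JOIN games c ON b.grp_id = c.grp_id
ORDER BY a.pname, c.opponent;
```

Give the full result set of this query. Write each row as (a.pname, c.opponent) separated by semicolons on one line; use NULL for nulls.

Step 1 — a INNER JOIN b on player_id → 4 row(s).
Then INNER JOIN `games c` on grp_id: keep only rows whose b.grp_id appears in c.

(Ken, CR); (Raj, BQ)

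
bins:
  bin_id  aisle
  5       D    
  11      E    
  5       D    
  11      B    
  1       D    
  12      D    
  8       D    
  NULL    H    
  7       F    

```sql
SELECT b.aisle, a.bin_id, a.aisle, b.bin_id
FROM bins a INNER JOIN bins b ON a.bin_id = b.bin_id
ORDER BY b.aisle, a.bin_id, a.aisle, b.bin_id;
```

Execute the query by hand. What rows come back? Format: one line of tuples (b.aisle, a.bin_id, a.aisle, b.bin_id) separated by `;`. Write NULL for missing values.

(B, 11, B, 11); (B, 11, E, 11); (D, 1, D, 1); (D, 5, D, 5); (D, 5, D, 5); (D, 5, D, 5); (D, 5, D, 5); (D, 8, D, 8); (D, 12, D, 12); (E, 11, B, 11); (E, 11, E, 11); (F, 7, F, 7)

INNER JOIN keeps only pairs where the ON condition holds.
Matching on a.bin_id = b.bin_id. A NULL in a compared column never satisfies the condition.
- a[0] bin_id=5 → 2 match(es) in b → 2 row(s).
- a[1] bin_id=11 → 2 match(es) in b → 2 row(s).
- a[2] bin_id=5 → 2 match(es) in b → 2 row(s).
- a[3] bin_id=11 → 2 match(es) in b → 2 row(s).
- a[4] bin_id=1 → 1 match(es) in b → 1 row(s).
- a[5] bin_id=12 → 1 match(es) in b → 1 row(s).
- a[6] bin_id=8 → 1 match(es) in b → 1 row(s).
- a[7] bin_id=NULL → no match; dropped.
- a[8] bin_id=7 → 1 match(es) in b → 1 row(s).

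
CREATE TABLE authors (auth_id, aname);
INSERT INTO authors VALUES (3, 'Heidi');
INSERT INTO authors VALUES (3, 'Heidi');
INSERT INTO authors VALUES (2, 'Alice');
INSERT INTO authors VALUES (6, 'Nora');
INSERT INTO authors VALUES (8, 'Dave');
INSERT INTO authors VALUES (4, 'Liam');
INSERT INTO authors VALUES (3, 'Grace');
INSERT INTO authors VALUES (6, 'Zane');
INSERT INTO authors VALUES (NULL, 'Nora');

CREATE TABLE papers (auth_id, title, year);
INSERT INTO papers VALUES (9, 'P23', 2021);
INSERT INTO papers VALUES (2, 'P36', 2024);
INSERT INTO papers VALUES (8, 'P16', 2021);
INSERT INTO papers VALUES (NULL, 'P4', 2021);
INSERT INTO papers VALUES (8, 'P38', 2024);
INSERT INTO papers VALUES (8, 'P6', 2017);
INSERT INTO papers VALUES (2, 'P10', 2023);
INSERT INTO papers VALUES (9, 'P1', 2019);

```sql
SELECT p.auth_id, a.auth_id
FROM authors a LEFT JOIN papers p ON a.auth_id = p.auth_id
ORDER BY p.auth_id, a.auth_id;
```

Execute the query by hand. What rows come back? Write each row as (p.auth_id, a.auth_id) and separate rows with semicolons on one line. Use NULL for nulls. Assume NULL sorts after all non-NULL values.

(2, 2); (2, 2); (8, 8); (8, 8); (8, 8); (NULL, 3); (NULL, 3); (NULL, 3); (NULL, 4); (NULL, 6); (NULL, 6); (NULL, NULL)

LEFT JOIN keeps every row from `authors`; unmatched rows get NULL for `papers`'s columns.
Matching on a.auth_id = p.auth_id. A NULL in a compared column never satisfies the condition.
- a (auth_id=3) has no partner → padded with NULL.
- a (auth_id=3) has no partner → padded with NULL.
- a (auth_id=2) pairs with 2 row(s) of p.
- a (auth_id=6) has no partner → padded with NULL.
- a (auth_id=8) pairs with 3 row(s) of p.
- a (auth_id=4) has no partner → padded with NULL.
- a (auth_id=3) has no partner → padded with NULL.
- a (auth_id=6) has no partner → padded with NULL.
- a (auth_id=NULL) has no partner → padded with NULL.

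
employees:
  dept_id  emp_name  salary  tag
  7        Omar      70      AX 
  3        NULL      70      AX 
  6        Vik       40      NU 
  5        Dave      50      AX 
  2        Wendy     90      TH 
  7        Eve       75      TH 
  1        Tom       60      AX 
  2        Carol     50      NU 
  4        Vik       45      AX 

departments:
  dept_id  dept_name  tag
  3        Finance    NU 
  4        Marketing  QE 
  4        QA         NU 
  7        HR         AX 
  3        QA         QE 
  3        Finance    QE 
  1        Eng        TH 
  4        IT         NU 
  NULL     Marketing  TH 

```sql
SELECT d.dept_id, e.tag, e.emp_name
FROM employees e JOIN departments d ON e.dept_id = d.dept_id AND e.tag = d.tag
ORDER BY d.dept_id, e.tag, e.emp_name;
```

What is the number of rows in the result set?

1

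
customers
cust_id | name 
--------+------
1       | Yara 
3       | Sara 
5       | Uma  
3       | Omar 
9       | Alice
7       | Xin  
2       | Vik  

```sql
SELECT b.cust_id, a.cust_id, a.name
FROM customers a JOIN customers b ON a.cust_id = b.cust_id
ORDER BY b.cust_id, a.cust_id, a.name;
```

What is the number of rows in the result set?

INNER JOIN keeps only pairs where the ON condition holds.
Matching on a.cust_id = b.cust_id.
- a row (cust_id=1): matches 1 b row(s) → 1 output row(s).
- a row (cust_id=3): matches 2 b row(s) → 2 output row(s).
- a row (cust_id=5): matches 1 b row(s) → 1 output row(s).
- a row (cust_id=3): matches 2 b row(s) → 2 output row(s).
- a row (cust_id=9): matches 1 b row(s) → 1 output row(s).
- a row (cust_id=7): matches 1 b row(s) → 1 output row(s).
- a row (cust_id=2): matches 1 b row(s) → 1 output row(s).
Total: 9 rows.

9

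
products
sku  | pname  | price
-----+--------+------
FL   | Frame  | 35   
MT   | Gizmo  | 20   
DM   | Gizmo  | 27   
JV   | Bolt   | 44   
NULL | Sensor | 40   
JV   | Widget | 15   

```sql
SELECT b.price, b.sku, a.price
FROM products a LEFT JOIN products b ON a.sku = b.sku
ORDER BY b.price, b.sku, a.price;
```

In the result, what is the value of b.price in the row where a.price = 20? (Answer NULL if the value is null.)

20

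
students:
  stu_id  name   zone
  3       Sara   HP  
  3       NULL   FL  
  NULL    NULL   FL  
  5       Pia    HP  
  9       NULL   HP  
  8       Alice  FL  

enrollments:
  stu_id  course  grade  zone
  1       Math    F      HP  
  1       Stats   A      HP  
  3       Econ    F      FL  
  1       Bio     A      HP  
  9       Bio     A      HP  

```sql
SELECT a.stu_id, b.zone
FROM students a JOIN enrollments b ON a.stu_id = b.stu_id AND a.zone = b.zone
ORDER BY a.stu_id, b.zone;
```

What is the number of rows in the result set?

INNER JOIN keeps only pairs where the ON condition holds.
Matching on a.stu_id = b.stu_id AND a.zone = b.zone. A NULL in a compared column never satisfies the condition.
Matched pairs: 2.
Total: 2 rows.

2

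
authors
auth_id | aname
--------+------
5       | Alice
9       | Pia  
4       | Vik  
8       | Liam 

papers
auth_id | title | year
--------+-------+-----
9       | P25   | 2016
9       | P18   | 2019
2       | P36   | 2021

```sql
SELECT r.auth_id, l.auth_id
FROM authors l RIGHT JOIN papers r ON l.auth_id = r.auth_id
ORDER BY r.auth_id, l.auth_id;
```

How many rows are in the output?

RIGHT JOIN keeps every row from `papers`; unmatched rows get NULL for `authors`'s columns.
Matching on l.auth_id = r.auth_id.
- l (auth_id=5) has no partner in r.
- l (auth_id=9) pairs with 2 row(s) of r.
- l (auth_id=4) has no partner in r.
- l (auth_id=8) has no partner in r.
- 1 row(s) from r found no l partner → padded with NULL.
Total: 2 matched + 1 padded = 3 rows.

3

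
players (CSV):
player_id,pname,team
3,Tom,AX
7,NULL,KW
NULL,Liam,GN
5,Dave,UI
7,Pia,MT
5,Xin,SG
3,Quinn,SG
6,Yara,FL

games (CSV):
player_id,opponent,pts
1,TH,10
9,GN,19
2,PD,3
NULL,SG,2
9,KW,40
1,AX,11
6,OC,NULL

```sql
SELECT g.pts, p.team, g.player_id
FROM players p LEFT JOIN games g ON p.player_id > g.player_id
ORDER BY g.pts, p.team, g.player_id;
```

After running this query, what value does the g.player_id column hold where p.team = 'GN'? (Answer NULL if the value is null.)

LEFT JOIN keeps every row from `players`; unmatched rows get NULL for `games`'s columns.
Matching on p.player_id > g.player_id. A NULL in a compared column never satisfies the condition.
- p[0] player_id=3 → 3 match(es) in g → 3 row(s).
- p[1] player_id=7 → 4 match(es) in g → 4 row(s).
- p[2] player_id=NULL → no match; kept with NULLs on the g side.
- p[3] player_id=5 → 3 match(es) in g → 3 row(s).
- p[4] player_id=7 → 4 match(es) in g → 4 row(s).
- p[5] player_id=5 → 3 match(es) in g → 3 row(s).
- p[6] player_id=3 → 3 match(es) in g → 3 row(s).
- p[7] player_id=6 → 3 match(es) in g → 3 row(s).

NULL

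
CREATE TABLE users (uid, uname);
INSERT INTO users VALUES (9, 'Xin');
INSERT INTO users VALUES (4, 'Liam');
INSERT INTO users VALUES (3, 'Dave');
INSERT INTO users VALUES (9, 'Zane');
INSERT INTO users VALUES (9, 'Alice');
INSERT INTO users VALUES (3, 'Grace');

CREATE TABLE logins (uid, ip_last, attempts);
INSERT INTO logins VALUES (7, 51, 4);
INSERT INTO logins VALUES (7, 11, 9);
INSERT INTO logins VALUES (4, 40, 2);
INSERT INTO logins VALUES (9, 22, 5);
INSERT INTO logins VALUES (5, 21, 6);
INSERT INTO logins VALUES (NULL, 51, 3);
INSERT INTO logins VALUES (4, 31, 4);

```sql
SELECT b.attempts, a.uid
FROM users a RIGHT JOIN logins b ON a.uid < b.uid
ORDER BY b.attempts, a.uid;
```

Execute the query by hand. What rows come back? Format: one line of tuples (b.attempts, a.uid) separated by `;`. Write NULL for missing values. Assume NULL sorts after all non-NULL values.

(2, 3); (2, 3); (3, NULL); (4, 3); (4, 3); (4, 3); (4, 3); (4, 4); (5, 3); (5, 3); (5, 4); (6, 3); (6, 3); (6, 4); (9, 3); (9, 3); (9, 4)

RIGHT JOIN keeps every row from `logins`; unmatched rows get NULL for `users`'s columns.
Matching on a.uid < b.uid. A NULL in a compared column never satisfies the condition.
- a row (uid=9): no match.
- a row (uid=4): matches 4 b row(s) → 4 output row(s).
- a row (uid=3): matches 6 b row(s) → 6 output row(s).
- a row (uid=9): no match.
- a row (uid=9): no match.
- a row (uid=3): matches 6 b row(s) → 6 output row(s).
- 1 row(s) from b found no a partner → padded with NULL.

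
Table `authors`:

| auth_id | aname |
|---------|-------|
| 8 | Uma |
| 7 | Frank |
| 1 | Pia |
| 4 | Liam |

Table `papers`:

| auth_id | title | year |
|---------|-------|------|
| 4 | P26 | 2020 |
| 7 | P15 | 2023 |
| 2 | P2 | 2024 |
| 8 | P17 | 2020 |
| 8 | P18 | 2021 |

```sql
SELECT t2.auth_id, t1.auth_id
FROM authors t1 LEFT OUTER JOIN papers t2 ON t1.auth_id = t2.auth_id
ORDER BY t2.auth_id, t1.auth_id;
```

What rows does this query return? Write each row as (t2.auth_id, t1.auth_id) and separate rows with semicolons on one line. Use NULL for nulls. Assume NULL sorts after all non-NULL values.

(4, 4); (7, 7); (8, 8); (8, 8); (NULL, 1)

LEFT JOIN keeps every row from `authors`; unmatched rows get NULL for `papers`'s columns.
Matching on t1.auth_id = t2.auth_id.
- t1 row (auth_id=8): matches 2 t2 row(s) → 2 output row(s).
- t1 row (auth_id=7): matches 1 t2 row(s) → 1 output row(s).
- t1 row (auth_id=1): no match → kept, t2 columns NULL.
- t1 row (auth_id=4): matches 1 t2 row(s) → 1 output row(s).
After projecting and ordering:
t2.auth_id | t1.auth_id
4 | 4
7 | 7
8 | 8
8 | 8
NULL | 1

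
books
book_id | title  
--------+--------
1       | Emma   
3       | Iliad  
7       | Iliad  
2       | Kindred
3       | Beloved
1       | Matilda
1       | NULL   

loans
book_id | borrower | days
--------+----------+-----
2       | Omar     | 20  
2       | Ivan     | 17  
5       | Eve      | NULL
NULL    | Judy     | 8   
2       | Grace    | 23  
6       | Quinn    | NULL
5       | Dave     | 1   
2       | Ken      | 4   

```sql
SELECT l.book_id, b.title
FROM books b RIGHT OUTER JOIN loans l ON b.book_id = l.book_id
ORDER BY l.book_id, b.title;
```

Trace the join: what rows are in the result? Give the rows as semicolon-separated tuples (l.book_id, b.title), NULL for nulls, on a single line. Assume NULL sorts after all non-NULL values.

RIGHT JOIN keeps every row from `loans`; unmatched rows get NULL for `books`'s columns.
Matching on b.book_id = l.book_id. A NULL in a compared column never satisfies the condition.
Matched pairs: 4; unmatched l rows kept: 4.

(2, Kindred); (2, Kindred); (2, Kindred); (2, Kindred); (5, NULL); (5, NULL); (6, NULL); (NULL, NULL)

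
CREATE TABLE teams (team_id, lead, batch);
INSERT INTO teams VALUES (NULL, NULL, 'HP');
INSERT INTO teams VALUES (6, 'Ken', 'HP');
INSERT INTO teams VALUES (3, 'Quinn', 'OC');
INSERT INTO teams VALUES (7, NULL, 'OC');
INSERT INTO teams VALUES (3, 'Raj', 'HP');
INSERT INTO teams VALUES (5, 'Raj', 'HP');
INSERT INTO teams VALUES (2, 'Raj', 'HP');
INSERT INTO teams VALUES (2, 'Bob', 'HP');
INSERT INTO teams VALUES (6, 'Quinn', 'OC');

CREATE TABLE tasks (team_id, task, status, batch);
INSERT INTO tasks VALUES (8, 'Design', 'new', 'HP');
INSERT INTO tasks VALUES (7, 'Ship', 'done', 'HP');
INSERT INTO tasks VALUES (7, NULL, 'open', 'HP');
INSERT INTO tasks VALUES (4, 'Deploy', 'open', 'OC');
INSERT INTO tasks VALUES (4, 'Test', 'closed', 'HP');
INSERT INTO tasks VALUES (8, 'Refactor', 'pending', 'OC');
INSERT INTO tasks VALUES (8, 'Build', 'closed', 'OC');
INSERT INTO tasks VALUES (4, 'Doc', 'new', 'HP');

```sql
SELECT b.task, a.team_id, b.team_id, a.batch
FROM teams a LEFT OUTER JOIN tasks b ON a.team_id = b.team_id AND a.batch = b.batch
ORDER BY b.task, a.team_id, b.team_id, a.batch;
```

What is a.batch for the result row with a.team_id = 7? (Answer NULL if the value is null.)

OC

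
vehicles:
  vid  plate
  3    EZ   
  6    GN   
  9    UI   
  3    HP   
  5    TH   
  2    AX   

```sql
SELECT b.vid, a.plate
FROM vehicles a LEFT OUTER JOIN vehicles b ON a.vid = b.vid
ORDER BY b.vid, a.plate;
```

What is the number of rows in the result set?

LEFT JOIN keeps every row from `vehicles a`; unmatched rows get NULL for `vehicles b`'s columns.
Matching on a.vid = b.vid.
Matched pairs: 8; unmatched a rows kept: 0.
Total: 8 rows.

8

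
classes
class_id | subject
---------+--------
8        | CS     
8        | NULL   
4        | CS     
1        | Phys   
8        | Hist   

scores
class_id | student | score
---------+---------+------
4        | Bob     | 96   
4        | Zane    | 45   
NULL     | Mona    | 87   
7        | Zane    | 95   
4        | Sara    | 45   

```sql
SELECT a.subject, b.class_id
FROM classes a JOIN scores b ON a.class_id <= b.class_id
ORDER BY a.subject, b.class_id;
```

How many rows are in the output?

8

INNER JOIN keeps only pairs where the ON condition holds.
Matching on a.class_id <= b.class_id. A NULL in a compared column never satisfies the condition.
- class_id=8: no matching b row, dropped.
- class_id=8: no matching b row, dropped.
- class_id=4: 4 matching b row(s), so 4 row(s) emitted.
- class_id=1: 4 matching b row(s), so 4 row(s) emitted.
- class_id=8: no matching b row, dropped.
Total: 8 rows.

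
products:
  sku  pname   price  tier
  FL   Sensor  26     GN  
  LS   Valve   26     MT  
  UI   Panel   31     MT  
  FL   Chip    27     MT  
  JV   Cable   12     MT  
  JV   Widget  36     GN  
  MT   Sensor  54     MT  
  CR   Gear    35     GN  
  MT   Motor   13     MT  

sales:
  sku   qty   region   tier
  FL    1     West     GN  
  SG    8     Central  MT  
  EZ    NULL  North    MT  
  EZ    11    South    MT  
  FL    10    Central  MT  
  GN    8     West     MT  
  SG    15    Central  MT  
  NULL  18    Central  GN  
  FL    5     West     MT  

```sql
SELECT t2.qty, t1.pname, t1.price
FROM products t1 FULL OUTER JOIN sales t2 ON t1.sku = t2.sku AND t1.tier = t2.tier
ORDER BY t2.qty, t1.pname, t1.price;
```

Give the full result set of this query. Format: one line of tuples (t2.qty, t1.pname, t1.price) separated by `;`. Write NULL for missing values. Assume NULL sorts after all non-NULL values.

FULL OUTER JOIN keeps every row from both sides; unmatched rows get NULL for the other side's columns.
Matching on t1.sku = t2.sku AND t1.tier = t2.tier. A NULL in a compared column never satisfies the condition.
- t1 row (sku=FL, tier=GN): matches 1 t2 row(s) → 1 output row(s).
- t1 row (sku=LS, tier=MT): no match → kept, t2 columns NULL.
- t1 row (sku=UI, tier=MT): no match → kept, t2 columns NULL.
- t1 row (sku=FL, tier=MT): matches 2 t2 row(s) → 2 output row(s).
- t1 row (sku=JV, tier=MT): no match → kept, t2 columns NULL.
- t1 row (sku=JV, tier=GN): no match → kept, t2 columns NULL.
- t1 row (sku=MT, tier=MT): no match → kept, t2 columns NULL.
- t1 row (sku=CR, tier=GN): no match → kept, t2 columns NULL.
- t1 row (sku=MT, tier=MT): no match → kept, t2 columns NULL.
- 6 t2 row(s) had no t1 match → kept, t1 columns NULL.

(1, Sensor, 26); (5, Chip, 27); (8, NULL, NULL); (8, NULL, NULL); (10, Chip, 27); (11, NULL, NULL); (15, NULL, NULL); (18, NULL, NULL); (NULL, Cable, 12); (NULL, Gear, 35); (NULL, Motor, 13); (NULL, Panel, 31); (NULL, Sensor, 54); (NULL, Valve, 26); (NULL, Widget, 36); (NULL, NULL, NULL)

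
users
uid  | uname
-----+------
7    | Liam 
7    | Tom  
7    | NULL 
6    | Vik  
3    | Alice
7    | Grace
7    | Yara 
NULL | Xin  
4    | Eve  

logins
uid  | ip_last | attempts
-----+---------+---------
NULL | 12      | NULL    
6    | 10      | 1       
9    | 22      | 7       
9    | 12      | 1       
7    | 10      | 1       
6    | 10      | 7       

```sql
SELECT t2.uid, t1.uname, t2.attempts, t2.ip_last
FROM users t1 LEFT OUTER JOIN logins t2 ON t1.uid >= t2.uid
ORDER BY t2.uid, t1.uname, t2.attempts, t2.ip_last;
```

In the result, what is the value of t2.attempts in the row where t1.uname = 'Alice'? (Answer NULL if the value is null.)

LEFT JOIN keeps every row from `users`; unmatched rows get NULL for `logins`'s columns.
Matching on t1.uid >= t2.uid. A NULL in a compared column never satisfies the condition.
- t1[0] uid=7 → 3 match(es) in t2 → 3 row(s).
- t1[1] uid=7 → 3 match(es) in t2 → 3 row(s).
- t1[2] uid=7 → 3 match(es) in t2 → 3 row(s).
- t1[3] uid=6 → 2 match(es) in t2 → 2 row(s).
- t1[4] uid=3 → no match; kept with NULLs on the t2 side.
- t1[5] uid=7 → 3 match(es) in t2 → 3 row(s).
- t1[6] uid=7 → 3 match(es) in t2 → 3 row(s).
- t1[7] uid=NULL → no match; kept with NULLs on the t2 side.
- t1[8] uid=4 → no match; kept with NULLs on the t2 side.

NULL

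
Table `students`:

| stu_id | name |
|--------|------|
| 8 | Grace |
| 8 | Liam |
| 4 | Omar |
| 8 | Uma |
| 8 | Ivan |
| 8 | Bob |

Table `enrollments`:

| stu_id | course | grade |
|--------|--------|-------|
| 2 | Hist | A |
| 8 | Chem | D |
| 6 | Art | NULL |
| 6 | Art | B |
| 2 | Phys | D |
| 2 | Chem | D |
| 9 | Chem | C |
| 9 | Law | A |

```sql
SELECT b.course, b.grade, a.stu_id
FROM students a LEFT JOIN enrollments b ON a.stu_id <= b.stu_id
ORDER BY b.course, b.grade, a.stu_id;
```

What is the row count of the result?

20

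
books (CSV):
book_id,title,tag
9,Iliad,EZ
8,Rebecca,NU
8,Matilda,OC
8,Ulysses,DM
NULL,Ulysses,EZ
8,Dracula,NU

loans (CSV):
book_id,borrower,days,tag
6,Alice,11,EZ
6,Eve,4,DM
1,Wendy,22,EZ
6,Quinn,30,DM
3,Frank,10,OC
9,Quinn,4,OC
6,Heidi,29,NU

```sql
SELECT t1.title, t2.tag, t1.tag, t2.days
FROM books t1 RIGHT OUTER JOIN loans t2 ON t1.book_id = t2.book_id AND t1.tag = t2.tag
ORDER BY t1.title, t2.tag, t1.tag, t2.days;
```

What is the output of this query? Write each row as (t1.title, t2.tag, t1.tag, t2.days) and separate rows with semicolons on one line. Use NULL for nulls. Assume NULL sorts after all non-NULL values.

(NULL, DM, NULL, 4); (NULL, DM, NULL, 30); (NULL, EZ, NULL, 11); (NULL, EZ, NULL, 22); (NULL, NU, NULL, 29); (NULL, OC, NULL, 4); (NULL, OC, NULL, 10)

RIGHT JOIN keeps every row from `loans`; unmatched rows get NULL for `books`'s columns.
Matching on t1.book_id = t2.book_id AND t1.tag = t2.tag. A NULL in a compared column never satisfies the condition.
- book_id=9, tag=EZ: no matching t2 row.
- book_id=8, tag=NU: no matching t2 row.
- book_id=8, tag=OC: no matching t2 row.
- book_id=8, tag=DM: no matching t2 row.
- book_id=NULL, tag=EZ: no matching t2 row.
- book_id=8, tag=NU: no matching t2 row.
- 7 t2 row(s) had no t1 match → kept, t1 columns NULL.
After projecting and ordering:
t1.title | t2.tag | t1.tag | t2.days
NULL | DM | NULL | 4
NULL | DM | NULL | 30
NULL | EZ | NULL | 11
NULL | EZ | NULL | 22
NULL | NU | NULL | 29
NULL | OC | NULL | 4
NULL | OC | NULL | 10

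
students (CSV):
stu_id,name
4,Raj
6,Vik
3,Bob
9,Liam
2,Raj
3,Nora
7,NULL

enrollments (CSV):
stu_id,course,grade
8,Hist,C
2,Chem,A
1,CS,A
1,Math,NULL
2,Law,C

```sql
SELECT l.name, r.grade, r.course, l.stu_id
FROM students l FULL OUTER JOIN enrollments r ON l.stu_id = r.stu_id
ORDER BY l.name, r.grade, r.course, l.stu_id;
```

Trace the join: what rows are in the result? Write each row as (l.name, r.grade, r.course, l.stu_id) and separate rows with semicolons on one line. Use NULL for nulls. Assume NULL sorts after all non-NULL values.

(Bob, NULL, NULL, 3); (Liam, NULL, NULL, 9); (Nora, NULL, NULL, 3); (Raj, A, Chem, 2); (Raj, C, Law, 2); (Raj, NULL, NULL, 4); (Vik, NULL, NULL, 6); (NULL, A, CS, NULL); (NULL, C, Hist, NULL); (NULL, NULL, Math, NULL); (NULL, NULL, NULL, 7)

FULL OUTER JOIN keeps every row from both sides; unmatched rows get NULL for the other side's columns.
Matching on l.stu_id = r.stu_id.
Matched pairs: 2; unmatched l rows kept: 6; unmatched r rows kept: 3.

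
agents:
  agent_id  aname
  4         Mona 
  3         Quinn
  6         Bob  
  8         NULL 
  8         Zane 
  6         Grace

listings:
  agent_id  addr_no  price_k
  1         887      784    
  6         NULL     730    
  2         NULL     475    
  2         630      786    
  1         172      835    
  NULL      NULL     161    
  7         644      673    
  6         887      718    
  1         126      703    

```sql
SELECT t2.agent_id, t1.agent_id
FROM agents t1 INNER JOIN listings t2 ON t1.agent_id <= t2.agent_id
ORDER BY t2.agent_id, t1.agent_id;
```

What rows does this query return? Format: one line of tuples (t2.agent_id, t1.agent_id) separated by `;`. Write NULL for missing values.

(6, 3); (6, 3); (6, 4); (6, 4); (6, 6); (6, 6); (6, 6); (6, 6); (7, 3); (7, 4); (7, 6); (7, 6)

INNER JOIN keeps only pairs where the ON condition holds.
Matching on t1.agent_id <= t2.agent_id. A NULL in a compared column never satisfies the condition.
- t1 (agent_id=4) pairs with 3 row(s) of t2.
- t1 (agent_id=3) pairs with 3 row(s) of t2.
- t1 (agent_id=6) pairs with 3 row(s) of t2.
- t1 (agent_id=8) has no partner → excluded.
- t1 (agent_id=8) has no partner → excluded.
- t1 (agent_id=6) pairs with 3 row(s) of t2.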